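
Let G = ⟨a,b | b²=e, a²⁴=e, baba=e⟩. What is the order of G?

Enumerate words in the generators, reducing via the relations: the distinct elements are
  {a, b, e, ab, a², a³, a⁴, a⁵, a⁶, a⁷, a⁸, a⁹, a²b, a²², a²³, a²¹, a²⁰, a³b, a¹², a¹³, a¹¹, a¹⁰, a¹⁴, a¹⁵, a¹⁶, a¹⁷, a¹⁸, a¹⁹, a⁴b, a⁵b, a⁶b, a⁷b, a⁸b, a⁹b, a²²b, a²³b, a²¹b, a²⁰b, a¹²b, a¹³b, a¹¹b, a¹⁰b, a¹⁴b, a¹⁵b, a¹⁶b, a¹⁷b, a¹⁸b, a¹⁹b}.
No further products give new elements, so |G| = 48.

Answer: 48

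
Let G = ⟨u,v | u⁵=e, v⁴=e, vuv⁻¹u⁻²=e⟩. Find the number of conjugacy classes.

The conjugacy classes (representative and size) are:
  [e] (size 1), [u⁴] (size 4), [u²v] (size 5), [v²] (size 5), [u³v³] (size 5).
Class equation: 1 + 4 + 5 + 5 + 5 = 20 = |G|. So G has 5 conjugacy classes.

Answer: 5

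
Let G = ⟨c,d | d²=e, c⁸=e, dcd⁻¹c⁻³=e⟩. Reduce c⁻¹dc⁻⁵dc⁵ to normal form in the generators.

Multiply left to right, reducing at each step:
  (c⁷) · d = c⁷d
  (c⁷d) · c⁻⁵ = d
  d · d = e
  e · c⁵ = c⁵

Answer: c⁵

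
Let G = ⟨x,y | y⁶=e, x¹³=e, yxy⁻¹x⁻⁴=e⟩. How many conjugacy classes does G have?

The conjugacy classes (representative and size) are:
  [e] (size 1), [x⁴] (size 6), [x¹¹] (size 6), [x⁷y] (size 13), [x⁸y²] (size 13), [x¹²y³] (size 13), [x⁵y⁴] (size 13), [x¹¹y⁵] (size 13).
Class equation: 1 + 6 + 6 + 13 + 13 + 13 + 13 + 13 = 78 = |G|. So G has 8 conjugacy classes.

Answer: 8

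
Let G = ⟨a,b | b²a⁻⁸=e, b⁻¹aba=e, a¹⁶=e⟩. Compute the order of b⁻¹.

Compute successive powers until reaching e:
  (b⁻¹)¹ = b⁻¹, (b⁻¹)² = a⁸, (b⁻¹)³ = b, (b⁻¹)⁴ = e.
The smallest positive k with (b⁻¹)ᵏ = e is 4.

Answer: 4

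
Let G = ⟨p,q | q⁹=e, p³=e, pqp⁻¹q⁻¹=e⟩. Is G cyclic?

|G| = 27, but the maximum element order in G is 9 < 27. No single element generates all of G, so G is not cyclic.

Answer: No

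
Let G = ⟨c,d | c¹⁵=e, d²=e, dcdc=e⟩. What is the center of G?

An element z ∈ Z(G) iff z commutes with every generator.
For example e is central: e·c = c = c·e; e·d = d = d·e.
Whereas c ∉ Z(G) since c·d = cd ≠ c¹⁴d = d·c.
Checking each of the 30 elements this way gives Z(G) = {e}, of order 1.

Answer: {e}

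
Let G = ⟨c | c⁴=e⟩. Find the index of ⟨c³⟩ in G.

First find ord(c³) by computing successive powers:
  (c³)¹ = c³, (c³)² = c², (c³)³ = c, (c³)⁴ = e.
So |⟨c³⟩| = ord(c³) = 4. With |G| = 4, by Lagrange [G : ⟨c³⟩] = 4/4 = 1.

Answer: 1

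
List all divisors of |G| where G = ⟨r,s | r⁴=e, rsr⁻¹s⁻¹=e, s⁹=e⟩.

|G| = 36 = 2² · 3². By Lagrange's theorem the order of any subgroup divides 36; the divisors of 36 are 1, 2, 3, 4, 6, 9, 12, 18, 36.

Answer: 1, 2, 3, 4, 6, 9, 12, 18, 36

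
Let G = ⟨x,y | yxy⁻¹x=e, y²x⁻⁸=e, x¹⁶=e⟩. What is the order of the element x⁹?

Compute successive powers until reaching e:
  (x⁹)¹ = x⁹, (x⁹)² = x², (x⁹)³ = x¹¹, (x⁹)⁴ = x⁴, (x⁹)⁵ = x¹³, (x⁹)⁶ = x⁶, (x⁹)⁷ = x¹⁵, (x⁹)⁸ = x⁸, (x⁹)⁹ = x, (x⁹)¹⁰ = x¹⁰, (x⁹)¹¹ = x³, (x⁹)¹² = x¹², (x⁹)¹³ = x⁵, (x⁹)¹⁴ = x¹⁴, (x⁹)¹⁵ = x⁷, (x⁹)¹⁶ = e.
The smallest positive k with (x⁹)ᵏ = e is 16.

Answer: 16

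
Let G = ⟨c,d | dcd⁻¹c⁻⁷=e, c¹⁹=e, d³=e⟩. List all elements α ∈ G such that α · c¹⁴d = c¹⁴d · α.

⟨c¹⁴d⟩ ⊆ C_G(c¹⁴d) since powers of c¹⁴d commute with c¹⁴d; so |C_G(c¹⁴d)| ≥ |⟨c¹⁴d⟩| = 3.
By orbit–stabilizer, |C_G(c¹⁴d)| = |G| / |conj. class of c¹⁴d| = 57 / 19 = 3.
The 3 elements commuting with c¹⁴d are {e, c¹⁴d, c¹⁷d²}.

Answer: {e, c¹⁴d, c¹⁷d²}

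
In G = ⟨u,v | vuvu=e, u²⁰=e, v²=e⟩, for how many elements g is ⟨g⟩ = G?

⟨g⟩ = G would require ord(g) = |G| = 40, but the maximum element order in G is 20 < 40. So G is not cyclic and no single element generates it: the count is 0.

Answer: 0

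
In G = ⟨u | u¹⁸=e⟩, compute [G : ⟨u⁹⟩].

First find ord(u⁹) by computing successive powers:
  (u⁹)¹ = u⁹, (u⁹)² = e.
So |⟨u⁹⟩| = ord(u⁹) = 2. With |G| = 18, by Lagrange [G : ⟨u⁹⟩] = 18/2 = 9.

Answer: 9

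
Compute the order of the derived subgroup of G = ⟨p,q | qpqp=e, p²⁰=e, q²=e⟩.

G' = [G, G] is generated by all commutators. The generator-pair commutators are: [p, q] = p².
The subgroup they normally generate is {e, p², p⁴, p⁶, p⁸, p¹⁰, p¹², p¹⁴, p¹⁶, p¹⁸}, of order 10.
Check: |G/G'| = 40/10 = 4 is the order of the abelianisation.

Answer: 10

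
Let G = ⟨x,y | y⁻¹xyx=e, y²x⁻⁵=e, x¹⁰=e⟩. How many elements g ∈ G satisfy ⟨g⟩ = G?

⟨g⟩ = G would require ord(g) = |G| = 20, but the maximum element order in G is 10 < 20. So G is not cyclic and no single element generates it: the count is 0.

Answer: 0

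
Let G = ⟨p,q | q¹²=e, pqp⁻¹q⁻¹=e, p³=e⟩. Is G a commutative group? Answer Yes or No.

Each pair of generators commutes: p·q = pq = q·p. Since the generators pairwise commute, every element of G commutes with every other, so G is abelian.

Answer: Yes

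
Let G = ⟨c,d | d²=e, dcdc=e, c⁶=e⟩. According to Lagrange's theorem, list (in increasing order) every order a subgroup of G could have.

|G| = 12 = 2² · 3. By Lagrange's theorem the order of any subgroup divides 12; the divisors of 12 are 1, 2, 3, 4, 6, 12.

Answer: 1, 2, 3, 4, 6, 12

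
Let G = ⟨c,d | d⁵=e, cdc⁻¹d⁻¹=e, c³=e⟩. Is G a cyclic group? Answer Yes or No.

|G| = 15. The element cd has order 15 (its powers give 15 distinct elements), so ⟨cd⟩ = G and G is cyclic.

Answer: Yes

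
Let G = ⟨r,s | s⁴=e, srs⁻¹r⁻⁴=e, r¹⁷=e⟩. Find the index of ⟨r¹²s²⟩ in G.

First find ord(r¹²s²) by computing successive powers:
  (r¹²s²)¹ = r¹²s², (r¹²s²)² = e.
So |⟨r¹²s²⟩| = ord(r¹²s²) = 2. With |G| = 68, by Lagrange [G : ⟨r¹²s²⟩] = 68/2 = 34.

Answer: 34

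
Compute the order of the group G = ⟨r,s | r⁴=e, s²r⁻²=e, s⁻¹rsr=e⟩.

Enumerate words in the generators, reducing via the relations: the distinct elements are
  {e, r, s, rs, r², r³, s⁻¹, rs⁻¹}.
No further products give new elements, so |G| = 8.

Answer: 8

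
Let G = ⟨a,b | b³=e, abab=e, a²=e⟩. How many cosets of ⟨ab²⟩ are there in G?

First find ord(ab²) by computing successive powers:
  (ab²)¹ = ab², (ab²)² = e.
So |⟨ab²⟩| = ord(ab²) = 2. With |G| = 6, by Lagrange [G : ⟨ab²⟩] = 6/2 = 3.

Answer: 3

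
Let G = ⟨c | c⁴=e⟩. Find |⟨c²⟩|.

|⟨c²⟩| equals the order of c². Compute successive powers until reaching e:
  (c²)¹ = c², (c²)² = e.
The smallest positive k with (c²)ᵏ = e is 2, so |⟨c²⟩| = 2.

Answer: 2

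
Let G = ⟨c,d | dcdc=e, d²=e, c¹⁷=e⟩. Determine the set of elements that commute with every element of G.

An element z ∈ Z(G) iff z commutes with every generator.
For example e is central: e·c = c = c·e; e·d = d = d·e.
Whereas c ∉ Z(G) since c·d = cd ≠ c¹⁶d = d·c.
Checking each of the 34 elements this way gives Z(G) = {e}, of order 1.

Answer: {e}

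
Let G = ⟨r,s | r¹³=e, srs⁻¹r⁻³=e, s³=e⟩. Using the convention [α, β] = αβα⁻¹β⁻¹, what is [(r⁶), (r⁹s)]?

[(r⁶), (r⁹s)] = (r⁶)·(r⁹s)·(r⁶)⁻¹·(r⁹s)⁻¹.
  (r⁶) · (r⁹s) = r²s
  (r²s) · (r⁷) = r¹⁰s
  (r¹⁰s) · (r¹⁰s²) = r

Answer: r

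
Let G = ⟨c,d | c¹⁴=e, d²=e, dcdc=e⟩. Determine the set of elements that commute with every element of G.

An element z ∈ Z(G) iff z commutes with every generator.
For example c⁷ is central: (c⁷)·c = c⁸ = c·(c⁷); (c⁷)·d = c⁷d = d·(c⁷).
Whereas c ∉ Z(G) since c·d = cd ≠ c¹³d = d·c.
Checking each of the 28 elements this way gives Z(G) = {e, c⁷}, of order 2.

Answer: {e, c⁷}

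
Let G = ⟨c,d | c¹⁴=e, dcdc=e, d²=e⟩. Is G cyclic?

Every cyclic group is abelian. But c·d = cd while d·c = c¹³d, so c·d ≠ d·c and G is not abelian. Hence G is not cyclic.

Answer: No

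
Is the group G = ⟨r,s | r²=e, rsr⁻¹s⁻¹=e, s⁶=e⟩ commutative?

Each pair of generators commutes: r·s = rs = s·r. Since the generators pairwise commute, every element of G commutes with every other, so G is abelian.

Answer: Yes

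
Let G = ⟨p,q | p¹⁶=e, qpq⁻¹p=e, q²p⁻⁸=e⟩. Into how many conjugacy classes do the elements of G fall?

The conjugacy classes (representative and size) are:
  [e] (size 1), [p] (size 2), [p¹⁴] (size 2), [p¹³] (size 2), [p¹²] (size 2), [p⁵] (size 2), [p¹⁰] (size 2), [p⁷] (size 2), [p⁸] (size 1), [q⁻¹] (size 8), [p⁷q⁻¹] (size 8).
Class equation: 1 + 2 + 2 + 2 + 2 + 2 + 2 + 2 + 1 + 8 + 8 = 32 = |G|. So G has 11 conjugacy classes.

Answer: 11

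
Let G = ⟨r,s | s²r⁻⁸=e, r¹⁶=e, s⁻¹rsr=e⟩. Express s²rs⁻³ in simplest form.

Multiply left to right, reducing at each step:
  (r⁸) · r = r⁹
  (r⁹) · s⁻³ = rs⁻¹

Answer: rs⁻¹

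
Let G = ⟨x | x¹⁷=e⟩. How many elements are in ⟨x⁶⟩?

|⟨x⁶⟩| equals the order of x⁶. Compute successive powers until reaching e:
  (x⁶)¹ = x⁶, (x⁶)² = x¹², (x⁶)³ = x, (x⁶)⁴ = x⁷, (x⁶)⁵ = x¹³, (x⁶)⁶ = x², (x⁶)⁷ = x⁸, (x⁶)⁸ = x¹⁴, (x⁶)⁹ = x³, (x⁶)¹⁰ = x⁹, (x⁶)¹¹ = x¹⁵, (x⁶)¹² = x⁴, (x⁶)¹³ = x¹⁰, (x⁶)¹⁴ = x¹⁶, (x⁶)¹⁵ = x⁵, (x⁶)¹⁶ = x¹¹, (x⁶)¹⁷ = e.
The smallest positive k with (x⁶)ᵏ = e is 17, so |⟨x⁶⟩| = 17.

Answer: 17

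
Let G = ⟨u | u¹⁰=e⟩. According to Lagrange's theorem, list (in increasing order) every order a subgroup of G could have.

|G| = 10 = 2 · 5. By Lagrange's theorem the order of any subgroup divides 10; the divisors of 10 are 1, 2, 5, 10.

Answer: 1, 2, 5, 10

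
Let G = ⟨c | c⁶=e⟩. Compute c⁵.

Compute successive powers of c, reducing at each step:
  c²: c · c = c²
  c³: (c²) · c = c³
  c⁴: (c³) · c = c⁴
  c⁵: (c⁴) · c = c⁵

Answer: c⁵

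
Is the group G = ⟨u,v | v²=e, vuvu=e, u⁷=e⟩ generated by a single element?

Every cyclic group is abelian. But u·v = uv while v·u = u⁶v, so u·v ≠ v·u and G is not abelian. Hence G is not cyclic.

Answer: No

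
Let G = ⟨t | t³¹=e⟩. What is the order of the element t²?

Compute successive powers until reaching e:
  (t²)¹ = t², (t²)² = t⁴, (t²)³ = t⁶, (t²)⁴ = t⁸, (t²)⁵ = t¹⁰, (t²)⁶ = t¹², (t²)⁷ = t¹⁴, (t²)⁸ = t¹⁶, (t²)⁹ = t¹⁸, (t²)¹⁰ = t²⁰, (t²)¹¹ = t²², (t²)¹² = t²⁴, (t²)¹³ = t²⁶, (t²)¹⁴ = t²⁸, (t²)¹⁵ = t³⁰, (t²)¹⁶ = t, (t²)¹⁷ = t³, (t²)¹⁸ = t⁵, (t²)¹⁹ = t⁷, (t²)²⁰ = t⁹, (t²)²¹ = t¹¹, (t²)²² = t¹³, (t²)²³ = t¹⁵, (t²)²⁴ = t¹⁷, (t²)²⁵ = t¹⁹, (t²)²⁶ = t²¹, (t²)²⁷ = t²³, (t²)²⁸ = t²⁵, (t²)²⁹ = t²⁷, (t²)³⁰ = t²⁹, (t²)³¹ = e.
The smallest positive k with (t²)ᵏ = e is 31.

Answer: 31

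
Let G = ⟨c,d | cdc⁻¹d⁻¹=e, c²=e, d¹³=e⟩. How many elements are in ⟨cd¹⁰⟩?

|⟨cd¹⁰⟩| equals the order of cd¹⁰. Compute successive powers until reaching e:
  (cd¹⁰)¹ = cd¹⁰, (cd¹⁰)² = d⁷, (cd¹⁰)³ = cd⁴, (cd¹⁰)⁴ = d, (cd¹⁰)⁵ = cd¹¹, (cd¹⁰)⁶ = d⁸, (cd¹⁰)⁷ = cd⁵, (cd¹⁰)⁸ = d², (cd¹⁰)⁹ = cd¹², (cd¹⁰)¹⁰ = d⁹, (cd¹⁰)¹¹ = cd⁶, (cd¹⁰)¹² = d³, (cd¹⁰)¹³ = c, (cd¹⁰)¹⁴ = d¹⁰, (cd¹⁰)¹⁵ = cd⁷, (cd¹⁰)¹⁶ = d⁴, (cd¹⁰)¹⁷ = cd, (cd¹⁰)¹⁸ = d¹¹, (cd¹⁰)¹⁹ = cd⁸, (cd¹⁰)²⁰ = d⁵, (cd¹⁰)²¹ = cd², (cd¹⁰)²² = d¹², (cd¹⁰)²³ = cd⁹, (cd¹⁰)²⁴ = d⁶, (cd¹⁰)²⁵ = cd³, (cd¹⁰)²⁶ = e.
The smallest positive k with (cd¹⁰)ᵏ = e is 26, so |⟨cd¹⁰⟩| = 26.

Answer: 26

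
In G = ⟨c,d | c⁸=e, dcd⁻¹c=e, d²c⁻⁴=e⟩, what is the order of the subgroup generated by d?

|⟨d⟩| equals the order of d. Compute successive powers until reaching e:
  d¹ = d, d² = c⁴, d³ = d⁻¹, d⁴ = e.
The smallest positive k with dᵏ = e is 4, so |⟨d⟩| = 4.

Answer: 4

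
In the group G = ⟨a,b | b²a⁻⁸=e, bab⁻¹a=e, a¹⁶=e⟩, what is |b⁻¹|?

Compute successive powers until reaching e:
  (b⁻¹)¹ = b⁻¹, (b⁻¹)² = a⁸, (b⁻¹)³ = b, (b⁻¹)⁴ = e.
The smallest positive k with (b⁻¹)ᵏ = e is 4.

Answer: 4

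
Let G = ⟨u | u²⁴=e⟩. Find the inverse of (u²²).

The order of (u²²) is 12 (smallest k with (u²²)ᵏ = e), so (u²²)⁻¹ = (u²²)¹¹ = u².
Check: (u²²) · (u²) → (u²²) · u² = e, giving e as required.

Answer: u²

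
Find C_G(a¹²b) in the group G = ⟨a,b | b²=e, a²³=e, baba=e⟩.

⟨a¹²b⟩ ⊆ C_G(a¹²b) since powers of a¹²b commute with a¹²b; so |C_G(a¹²b)| ≥ |⟨a¹²b⟩| = 2.
By orbit–stabilizer, |C_G(a¹²b)| = |G| / |conj. class of a¹²b| = 46 / 23 = 2.
The 2 elements commuting with a¹²b are {e, a¹²b}.

Answer: {e, a¹²b}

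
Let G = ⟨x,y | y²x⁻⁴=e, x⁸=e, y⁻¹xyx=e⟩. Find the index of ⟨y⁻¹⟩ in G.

First find ord(y⁻¹) by computing successive powers:
  (y⁻¹)¹ = y⁻¹, (y⁻¹)² = x⁴, (y⁻¹)³ = y, (y⁻¹)⁴ = e.
So |⟨y⁻¹⟩| = ord(y⁻¹) = 4. With |G| = 16, by Lagrange [G : ⟨y⁻¹⟩] = 16/4 = 4.

Answer: 4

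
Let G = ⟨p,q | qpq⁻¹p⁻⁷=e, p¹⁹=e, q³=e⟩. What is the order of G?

Enumerate words in the generators, reducing via the relations: the distinct elements are
  {e, p, q, pq, p², p³, p⁴, p⁵, p⁶, p⁷, p⁸, p⁹, q², pq², p²q, p³q, p¹², p¹³, p¹¹, p¹⁰, p¹⁴, p¹⁵, p¹⁶, p¹⁷, p¹⁸, p⁴q, p⁵q, p⁶q, p⁷q, p⁸q, p⁹q, p²q², p³q², p¹²q, p¹³q, p¹¹q, p¹⁰q, p¹⁴q, p¹⁵q, p¹⁶q, p¹⁷q, p¹⁸q, p⁴q², p⁵q², p⁶q², p⁷q², p⁸q², p⁹q², p¹²q², p¹³q², p¹¹q², p¹⁰q², p¹⁴q², p¹⁵q², p¹⁶q², p¹⁷q², p¹⁸q²}.
No further products give new elements, so |G| = 57.

Answer: 57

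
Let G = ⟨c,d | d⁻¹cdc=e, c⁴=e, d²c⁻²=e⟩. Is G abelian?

c·d = cd but d·c = cd⁻¹, so c·d ≠ d·c and G is not abelian.

Answer: No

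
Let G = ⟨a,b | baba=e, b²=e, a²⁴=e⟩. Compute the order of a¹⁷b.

Compute successive powers until reaching e:
  (a¹⁷b)¹ = a¹⁷b, (a¹⁷b)² = e.
The smallest positive k with (a¹⁷b)ᵏ = e is 2.

Answer: 2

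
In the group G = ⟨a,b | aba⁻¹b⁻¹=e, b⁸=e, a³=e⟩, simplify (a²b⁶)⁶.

Compute successive powers of (a²b⁶), reducing at each step:
  (a²b⁶)²: (a²b⁶) · a² = ab⁶;   (ab⁶) · b⁶ = ab⁴
  (a²b⁶)³: (ab⁴) · a² = b⁴;   (b⁴) · b⁶ = b²
  (a²b⁶)⁴: (b²) · a² = a²b²;   (a²b²) · b⁶ = a²
  (a²b⁶)⁵: (a²) · a² = a;   a · b⁶ = ab⁶
  (a²b⁶)⁶: (ab⁶) · a² = b⁶;   (b⁶) · b⁶ = b⁴

Answer: b⁴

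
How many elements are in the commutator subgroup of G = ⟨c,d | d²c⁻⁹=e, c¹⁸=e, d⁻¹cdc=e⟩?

G' = [G, G] is generated by all commutators. The generator-pair commutators are: [c, d] = c².
The subgroup they normally generate is {e, c², c⁴, c⁶, c⁸, c¹⁰, c¹², c¹⁴, c¹⁶}, of order 9.
Check: |G/G'| = 36/9 = 4 is the order of the abelianisation.

Answer: 9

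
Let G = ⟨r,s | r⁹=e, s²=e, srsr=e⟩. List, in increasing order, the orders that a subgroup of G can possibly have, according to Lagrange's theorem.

|G| = 18 = 2 · 3². By Lagrange's theorem the order of any subgroup divides 18; the divisors of 18 are 1, 2, 3, 6, 9, 18.

Answer: 1, 2, 3, 6, 9, 18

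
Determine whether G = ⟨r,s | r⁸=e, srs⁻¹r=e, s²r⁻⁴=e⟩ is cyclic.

Every cyclic group is abelian. But r·s = rs while s·r = r³s⁻¹, so r·s ≠ s·r and G is not abelian. Hence G is not cyclic.

Answer: No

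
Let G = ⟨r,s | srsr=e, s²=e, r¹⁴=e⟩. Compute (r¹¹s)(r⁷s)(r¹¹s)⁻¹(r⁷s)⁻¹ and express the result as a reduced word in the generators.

[(r¹¹s), (r⁷s)] = (r¹¹s)·(r⁷s)·(r¹¹s)⁻¹·(r⁷s)⁻¹.
  (r¹¹s) · (r⁷s) = r⁴
  (r⁴) · (r¹¹s) = rs
  (rs) · (r⁷s) = r⁸

Answer: r⁸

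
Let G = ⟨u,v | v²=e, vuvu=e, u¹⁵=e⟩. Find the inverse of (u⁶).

The order of (u⁶) is 5 (smallest k with (u⁶)ᵏ = e), so (u⁶)⁻¹ = (u⁶)⁴ = u⁹.
Check: (u⁶) · (u⁹) → (u⁶) · u⁹ = e, giving e as required.

Answer: u⁹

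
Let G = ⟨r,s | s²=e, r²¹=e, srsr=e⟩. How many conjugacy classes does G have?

The conjugacy classes (representative and size) are:
  [e] (size 1), [r²⁰] (size 2), [r²] (size 2), [r³] (size 2), [r¹⁷] (size 2), [r⁵] (size 2), [r⁶] (size 2), [r⁷] (size 2), [r⁸] (size 2), [r⁹] (size 2), [r¹⁰] (size 2), [s] (size 21).
Class equation: 1 + 2 + 2 + 2 + 2 + 2 + 2 + 2 + 2 + 2 + 2 + 21 = 42 = |G|. So G has 12 conjugacy classes.

Answer: 12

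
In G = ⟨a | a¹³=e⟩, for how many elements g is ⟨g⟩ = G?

G is cyclic of order 13. An element generates G iff its order is 13, and a cyclic group of order 13 has exactly φ(13) = 12 such elements.

Answer: 12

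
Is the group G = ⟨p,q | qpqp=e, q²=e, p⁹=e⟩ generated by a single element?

Every cyclic group is abelian. But p·q = pq while q·p = p⁸q, so p·q ≠ q·p and G is not abelian. Hence G is not cyclic.

Answer: No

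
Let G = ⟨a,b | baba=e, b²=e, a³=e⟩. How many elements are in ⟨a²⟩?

|⟨a²⟩| equals the order of a². Compute successive powers until reaching e:
  (a²)¹ = a², (a²)² = a, (a²)³ = e.
The smallest positive k with (a²)ᵏ = e is 3, so |⟨a²⟩| = 3.

Answer: 3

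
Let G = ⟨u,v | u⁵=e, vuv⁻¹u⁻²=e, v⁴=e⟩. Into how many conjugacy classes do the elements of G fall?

The conjugacy classes (representative and size) are:
  [e] (size 1), [u⁴] (size 4), [u²v] (size 5), [v²] (size 5), [u³v³] (size 5).
Class equation: 1 + 4 + 5 + 5 + 5 = 20 = |G|. So G has 5 conjugacy classes.

Answer: 5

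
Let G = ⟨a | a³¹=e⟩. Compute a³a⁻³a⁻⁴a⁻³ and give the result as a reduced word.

Multiply left to right, reducing at each step:
  (a³) · a⁻³ = e
  e · a⁻⁴ = a²⁷
  (a²⁷) · a⁻³ = a²⁴

Answer: a²⁴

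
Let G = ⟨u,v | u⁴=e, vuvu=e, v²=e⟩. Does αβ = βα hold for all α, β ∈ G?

u·v = uv but v·u = u³v, so u·v ≠ v·u and G is not abelian.

Answer: No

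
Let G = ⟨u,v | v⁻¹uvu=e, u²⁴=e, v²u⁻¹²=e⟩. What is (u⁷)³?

Compute successive powers of (u⁷), reducing at each step:
  (u⁷)²: (u⁷) · u⁷ = u¹⁴
  (u⁷)³: (u¹⁴) · u⁷ = u²¹

Answer: u²¹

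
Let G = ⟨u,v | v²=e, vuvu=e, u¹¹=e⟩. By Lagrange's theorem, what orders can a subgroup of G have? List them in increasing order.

|G| = 22 = 2 · 11. By Lagrange's theorem the order of any subgroup divides 22; the divisors of 22 are 1, 2, 11, 22.

Answer: 1, 2, 11, 22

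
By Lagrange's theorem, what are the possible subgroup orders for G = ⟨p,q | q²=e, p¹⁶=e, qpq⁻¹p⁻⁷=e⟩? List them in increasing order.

|G| = 32 = 2⁵. By Lagrange's theorem the order of any subgroup divides 32; the divisors of 32 are 1, 2, 4, 8, 16, 32.

Answer: 1, 2, 4, 8, 16, 32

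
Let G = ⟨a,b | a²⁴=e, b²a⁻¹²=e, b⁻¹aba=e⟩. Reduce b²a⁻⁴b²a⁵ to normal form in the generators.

Multiply left to right, reducing at each step:
  (a¹²) · a⁻⁴ = a⁸
  (a⁸) · b² = a²⁰
  (a²⁰) · a⁵ = a

Answer: a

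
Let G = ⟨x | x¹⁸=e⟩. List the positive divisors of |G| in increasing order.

|G| = 18 = 2 · 3². By Lagrange's theorem the order of any subgroup divides 18; the divisors of 18 are 1, 2, 3, 6, 9, 18.

Answer: 1, 2, 3, 6, 9, 18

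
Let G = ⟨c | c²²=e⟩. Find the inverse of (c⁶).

The order of (c⁶) is 11 (smallest k with (c⁶)ᵏ = e), so (c⁶)⁻¹ = (c⁶)¹⁰ = c¹⁶.
Check: (c⁶) · (c¹⁶) → (c⁶) · c¹⁶ = e, giving e as required.

Answer: c¹⁶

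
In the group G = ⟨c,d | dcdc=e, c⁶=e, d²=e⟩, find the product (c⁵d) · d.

Compute (c⁵d) · d by multiplying left to right and reducing via the relations at each step:
  (c⁵d) · d = c⁵

Answer: c⁵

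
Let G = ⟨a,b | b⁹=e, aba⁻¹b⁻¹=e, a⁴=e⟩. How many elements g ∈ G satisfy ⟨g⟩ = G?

G is cyclic of order 36. An element generates G iff its order is 36, and a cyclic group of order 36 has exactly φ(36) = 12 such elements.

Answer: 12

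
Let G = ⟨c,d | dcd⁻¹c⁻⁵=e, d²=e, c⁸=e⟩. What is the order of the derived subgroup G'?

G' = [G, G] is generated by all commutators. The generator-pair commutators are: [c, d] = c⁴.
The subgroup they normally generate is {e, c⁴}, of order 2.
Check: |G/G'| = 16/2 = 8 is the order of the abelianisation.

Answer: 2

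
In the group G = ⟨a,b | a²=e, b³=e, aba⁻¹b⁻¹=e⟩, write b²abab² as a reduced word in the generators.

Multiply left to right, reducing at each step:
  (b²) · a = ab²
  (ab²) · b = a
  a · a = e
  e · b² = b²

Answer: b²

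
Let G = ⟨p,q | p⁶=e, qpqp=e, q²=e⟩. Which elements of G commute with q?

⟨q⟩ ⊆ C_G(q) since powers of q commute with q; so |C_G(q)| ≥ |⟨q⟩| = 2.
By orbit–stabilizer, |C_G(q)| = |G| / |conj. class of q| = 12 / 3 = 4.
The 4 elements commuting with q are {e, p³, q, p³q}.

Answer: {e, p³, q, p³q}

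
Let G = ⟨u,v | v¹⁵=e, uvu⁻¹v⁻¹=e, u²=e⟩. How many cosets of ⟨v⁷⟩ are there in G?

First find ord(v⁷) by computing successive powers:
  (v⁷)¹ = v⁷, (v⁷)² = v¹⁴, (v⁷)³ = v⁶, (v⁷)⁴ = v¹³, (v⁷)⁵ = v⁵, (v⁷)⁶ = v¹², (v⁷)⁷ = v⁴, (v⁷)⁸ = v¹¹, (v⁷)⁹ = v³, (v⁷)¹⁰ = v¹⁰, (v⁷)¹¹ = v², (v⁷)¹² = v⁹, (v⁷)¹³ = v, (v⁷)¹⁴ = v⁸, (v⁷)¹⁵ = e.
So |⟨v⁷⟩| = ord(v⁷) = 15. With |G| = 30, by Lagrange [G : ⟨v⁷⟩] = 30/15 = 2.

Answer: 2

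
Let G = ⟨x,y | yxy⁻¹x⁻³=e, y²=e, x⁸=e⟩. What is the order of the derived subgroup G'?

G' = [G, G] is generated by all commutators. The generator-pair commutators are: [x, y] = x⁶.
The subgroup they normally generate is {e, x², x⁴, x⁶}, of order 4.
Check: |G/G'| = 16/4 = 4 is the order of the abelianisation.

Answer: 4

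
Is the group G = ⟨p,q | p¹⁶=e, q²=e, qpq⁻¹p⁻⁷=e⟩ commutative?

p·q = pq but q·p = p⁷q, so p·q ≠ q·p and G is not abelian.

Answer: No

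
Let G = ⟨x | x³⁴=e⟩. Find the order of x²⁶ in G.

Compute successive powers until reaching e:
  (x²⁶)¹ = x²⁶, (x²⁶)² = x¹⁸, (x²⁶)³ = x¹⁰, (x²⁶)⁴ = x², (x²⁶)⁵ = x²⁸, (x²⁶)⁶ = x²⁰, (x²⁶)⁷ = x¹², (x²⁶)⁸ = x⁴, (x²⁶)⁹ = x³⁰, (x²⁶)¹⁰ = x²², (x²⁶)¹¹ = x¹⁴, (x²⁶)¹² = x⁶, (x²⁶)¹³ = x³², (x²⁶)¹⁴ = x²⁴, (x²⁶)¹⁵ = x¹⁶, (x²⁶)¹⁶ = x⁸, (x²⁶)¹⁷ = e.
The smallest positive k with (x²⁶)ᵏ = e is 17.

Answer: 17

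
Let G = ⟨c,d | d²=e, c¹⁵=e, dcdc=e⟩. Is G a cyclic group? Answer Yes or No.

Every cyclic group is abelian. But c·d = cd while d·c = c¹⁴d, so c·d ≠ d·c and G is not abelian. Hence G is not cyclic.

Answer: No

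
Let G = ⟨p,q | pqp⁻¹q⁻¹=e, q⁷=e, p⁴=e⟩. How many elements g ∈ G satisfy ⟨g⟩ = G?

G is cyclic of order 28. An element generates G iff its order is 28, and a cyclic group of order 28 has exactly φ(28) = 12 such elements.

Answer: 12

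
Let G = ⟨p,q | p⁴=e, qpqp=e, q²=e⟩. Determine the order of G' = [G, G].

G' = [G, G] is generated by all commutators. The generator-pair commutators are: [p, q] = p².
The subgroup they normally generate is {e, p²}, of order 2.
Check: |G/G'| = 8/2 = 4 is the order of the abelianisation.

Answer: 2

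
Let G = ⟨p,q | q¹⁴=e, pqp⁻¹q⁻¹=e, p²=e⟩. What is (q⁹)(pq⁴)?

Compute (q⁹) · (pq⁴) by multiplying left to right and reducing via the relations at each step:
  (q⁹) · p = pq⁹
  (pq⁹) · q⁴ = pq¹³

Answer: pq¹³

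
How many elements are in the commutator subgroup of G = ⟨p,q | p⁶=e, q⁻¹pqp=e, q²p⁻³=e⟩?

G' = [G, G] is generated by all commutators. The generator-pair commutators are: [p, q] = p².
The subgroup they normally generate is {e, p², p⁴}, of order 3.
Check: |G/G'| = 12/3 = 4 is the order of the abelianisation.

Answer: 3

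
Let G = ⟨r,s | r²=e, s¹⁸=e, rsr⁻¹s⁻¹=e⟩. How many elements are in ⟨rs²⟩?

|⟨rs²⟩| equals the order of rs². Compute successive powers until reaching e:
  (rs²)¹ = rs², (rs²)² = s⁴, (rs²)³ = rs⁶, (rs²)⁴ = s⁸, (rs²)⁵ = rs¹⁰, (rs²)⁶ = s¹², (rs²)⁷ = rs¹⁴, (rs²)⁸ = s¹⁶, (rs²)⁹ = r, (rs²)¹⁰ = s², (rs²)¹¹ = rs⁴, (rs²)¹² = s⁶, (rs²)¹³ = rs⁸, (rs²)¹⁴ = s¹⁰, (rs²)¹⁵ = rs¹², (rs²)¹⁶ = s¹⁴, (rs²)¹⁷ = rs¹⁶, (rs²)¹⁸ = e.
The smallest positive k with (rs²)ᵏ = e is 18, so |⟨rs²⟩| = 18.

Answer: 18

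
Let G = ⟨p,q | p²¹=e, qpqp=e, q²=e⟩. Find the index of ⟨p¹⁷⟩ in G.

First find ord(p¹⁷) by computing successive powers:
  (p¹⁷)¹ = p¹⁷, (p¹⁷)² = p¹³, (p¹⁷)³ = p⁹, (p¹⁷)⁴ = p⁵, (p¹⁷)⁵ = p, (p¹⁷)⁶ = p¹⁸, (p¹⁷)⁷ = p¹⁴, (p¹⁷)⁸ = p¹⁰, (p¹⁷)⁹ = p⁶, (p¹⁷)¹⁰ = p², (p¹⁷)¹¹ = p¹⁹, (p¹⁷)¹² = p¹⁵, (p¹⁷)¹³ = p¹¹, (p¹⁷)¹⁴ = p⁷, (p¹⁷)¹⁵ = p³, (p¹⁷)¹⁶ = p²⁰, (p¹⁷)¹⁷ = p¹⁶, (p¹⁷)¹⁸ = p¹², (p¹⁷)¹⁹ = p⁸, (p¹⁷)²⁰ = p⁴, (p¹⁷)²¹ = e.
So |⟨p¹⁷⟩| = ord(p¹⁷) = 21. With |G| = 42, by Lagrange [G : ⟨p¹⁷⟩] = 42/21 = 2.

Answer: 2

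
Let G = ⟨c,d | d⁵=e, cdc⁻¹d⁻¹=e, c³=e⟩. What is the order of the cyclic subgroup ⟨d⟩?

|⟨d⟩| equals the order of d. Compute successive powers until reaching e:
  d¹ = d, d² = d², d³ = d³, d⁴ = d⁴, d⁵ = e.
The smallest positive k with dᵏ = e is 5, so |⟨d⟩| = 5.

Answer: 5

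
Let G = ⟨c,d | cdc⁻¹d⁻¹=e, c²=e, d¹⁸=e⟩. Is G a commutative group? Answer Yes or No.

Each pair of generators commutes: c·d = cd = d·c. Since the generators pairwise commute, every element of G commutes with every other, so G is abelian.

Answer: Yes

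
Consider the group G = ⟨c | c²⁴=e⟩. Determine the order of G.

G is generated by a single element, so G is cyclic. The relator gives c²⁴ = e and no smaller power is forced to be e, so the 24 powers {c, e, c², c³, c⁴, c⁵, c⁶, c⁷, c⁸, c⁹, c²², c²³, c²¹, c²⁰, c¹², c¹³, c¹¹, c¹⁰, c¹⁴, c¹⁵, c¹⁶, c¹⁷, c¹⁸, c¹⁹} are distinct. Hence |G| = 24.

Answer: 24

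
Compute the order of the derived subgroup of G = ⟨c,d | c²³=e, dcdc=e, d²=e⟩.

G' = [G, G] is generated by all commutators. The generator-pair commutators are: [c, d] = c².
The subgroup they normally generate is {e, c, c², c³, c⁴, c⁵, c⁶, c⁷, c⁸, c⁹, c¹⁰, c¹¹, c¹², c¹³, c¹⁴, c¹⁵, c¹⁶, c¹⁷, c¹⁸, c¹⁹, c²⁰, c²¹, c²²}, of order 23.
Check: |G/G'| = 46/23 = 2 is the order of the abelianisation.

Answer: 23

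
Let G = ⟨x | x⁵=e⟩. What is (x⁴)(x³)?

Compute (x⁴) · (x³) by multiplying left to right and reducing via the relations at each step:
  (x⁴) · x³ = x²

Answer: x²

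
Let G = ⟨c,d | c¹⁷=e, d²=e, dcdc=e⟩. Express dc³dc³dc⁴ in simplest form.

Multiply left to right, reducing at each step:
  d · c³ = c¹⁴d
  (c¹⁴d) · d = c¹⁴
  (c¹⁴) · c³ = e
  e · d = d
  d · c⁴ = c¹³d

Answer: c¹³d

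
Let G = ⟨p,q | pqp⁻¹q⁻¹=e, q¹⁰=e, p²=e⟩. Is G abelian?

Each pair of generators commutes: p·q = pq = q·p. Since the generators pairwise commute, every element of G commutes with every other, so G is abelian.

Answer: Yes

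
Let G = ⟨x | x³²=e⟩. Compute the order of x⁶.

Compute successive powers until reaching e:
  (x⁶)¹ = x⁶, (x⁶)² = x¹², (x⁶)³ = x¹⁸, (x⁶)⁴ = x²⁴, (x⁶)⁵ = x³⁰, (x⁶)⁶ = x⁴, (x⁶)⁷ = x¹⁰, (x⁶)⁸ = x¹⁶, (x⁶)⁹ = x²², (x⁶)¹⁰ = x²⁸, (x⁶)¹¹ = x², (x⁶)¹² = x⁸, (x⁶)¹³ = x¹⁴, (x⁶)¹⁴ = x²⁰, (x⁶)¹⁵ = x²⁶, (x⁶)¹⁶ = e.
The smallest positive k with (x⁶)ᵏ = e is 16.

Answer: 16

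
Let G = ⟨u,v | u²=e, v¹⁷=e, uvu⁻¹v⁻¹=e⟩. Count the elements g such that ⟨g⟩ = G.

G is cyclic of order 34. An element generates G iff its order is 34, and a cyclic group of order 34 has exactly φ(34) = 16 such elements.

Answer: 16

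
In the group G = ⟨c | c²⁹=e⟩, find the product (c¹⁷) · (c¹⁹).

Compute (c¹⁷) · (c¹⁹) by multiplying left to right and reducing via the relations at each step:
  (c¹⁷) · c¹⁹ = c⁷

Answer: c⁷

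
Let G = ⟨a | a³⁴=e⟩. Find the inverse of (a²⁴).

The order of (a²⁴) is 17 (smallest k with (a²⁴)ᵏ = e), so (a²⁴)⁻¹ = (a²⁴)¹⁶ = a¹⁰.
Check: (a²⁴) · (a¹⁰) → (a²⁴) · a¹⁰ = e, giving e as required.

Answer: a¹⁰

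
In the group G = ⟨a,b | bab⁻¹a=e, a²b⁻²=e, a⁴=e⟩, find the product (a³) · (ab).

Compute (a³) · (ab) by multiplying left to right and reducing via the relations at each step:
  (a³) · a = e
  e · b = b

Answer: b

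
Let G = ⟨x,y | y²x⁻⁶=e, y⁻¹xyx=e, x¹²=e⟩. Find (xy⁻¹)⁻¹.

The order of (xy⁻¹) is 4 (smallest k with (xy⁻¹)ᵏ = e), so (xy⁻¹)⁻¹ = (xy⁻¹)³ = xy.
Check: (xy⁻¹) · (xy) → (xy⁻¹) · x = y⁻¹;   (y⁻¹) · y = e, giving e as required.

Answer: xy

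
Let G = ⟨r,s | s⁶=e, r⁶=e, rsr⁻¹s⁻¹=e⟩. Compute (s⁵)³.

Compute successive powers of (s⁵), reducing at each step:
  (s⁵)²: (s⁵) · s⁵ = s⁴
  (s⁵)³: (s⁴) · s⁵ = s³

Answer: s³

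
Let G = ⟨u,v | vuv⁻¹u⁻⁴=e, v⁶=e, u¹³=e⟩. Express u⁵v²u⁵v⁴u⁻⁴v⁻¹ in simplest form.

Multiply left to right, reducing at each step:
  (u⁵) · v² = u⁵v²
  (u⁵v²) · u⁵ = u⁷v²
  (u⁷v²) · v⁴ = u⁷
  (u⁷) · u⁻⁴ = u³
  (u³) · v⁻¹ = u³v⁵

Answer: u³v⁵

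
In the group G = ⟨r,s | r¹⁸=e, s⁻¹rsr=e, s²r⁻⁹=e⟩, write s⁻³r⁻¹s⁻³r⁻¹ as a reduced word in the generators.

Multiply left to right, reducing at each step:
  s · r⁻¹ = rs
  (rs) · s⁻³ = r¹⁰
  (r¹⁰) · r⁻¹ = r⁹

Answer: r⁹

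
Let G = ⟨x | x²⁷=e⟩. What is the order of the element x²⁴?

Compute successive powers until reaching e:
  (x²⁴)¹ = x²⁴, (x²⁴)² = x²¹, (x²⁴)³ = x¹⁸, (x²⁴)⁴ = x¹⁵, (x²⁴)⁵ = x¹², (x²⁴)⁶ = x⁹, (x²⁴)⁷ = x⁶, (x²⁴)⁸ = x³, (x²⁴)⁹ = e.
The smallest positive k with (x²⁴)ᵏ = e is 9.

Answer: 9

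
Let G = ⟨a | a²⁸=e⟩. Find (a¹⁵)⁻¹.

The order of (a¹⁵) is 28 (smallest k with (a¹⁵)ᵏ = e), so (a¹⁵)⁻¹ = (a¹⁵)²⁷ = a¹³.
Check: (a¹⁵) · (a¹³) → (a¹⁵) · a¹³ = e, giving e as required.

Answer: a¹³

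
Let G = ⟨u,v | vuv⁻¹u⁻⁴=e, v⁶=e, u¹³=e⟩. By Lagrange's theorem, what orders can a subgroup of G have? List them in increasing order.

|G| = 78 = 2 · 3 · 13. By Lagrange's theorem the order of any subgroup divides 78; the divisors of 78 are 1, 2, 3, 6, 13, 26, 39, 78.

Answer: 1, 2, 3, 6, 13, 26, 39, 78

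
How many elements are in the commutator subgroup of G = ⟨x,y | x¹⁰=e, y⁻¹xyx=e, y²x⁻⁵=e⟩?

G' = [G, G] is generated by all commutators. The generator-pair commutators are: [x, y] = x².
The subgroup they normally generate is {e, x², x⁴, x⁶, x⁸}, of order 5.
Check: |G/G'| = 20/5 = 4 is the order of the abelianisation.

Answer: 5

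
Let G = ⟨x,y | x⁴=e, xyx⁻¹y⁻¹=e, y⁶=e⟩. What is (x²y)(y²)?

Compute (x²y) · (y²) by multiplying left to right and reducing via the relations at each step:
  (x²y) · y² = x²y³

Answer: x²y³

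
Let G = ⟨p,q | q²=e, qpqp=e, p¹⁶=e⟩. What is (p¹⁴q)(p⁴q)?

Compute (p¹⁴q) · (p⁴q) by multiplying left to right and reducing via the relations at each step:
  (p¹⁴q) · p⁴ = p¹⁰q
  (p¹⁰q) · q = p¹⁰

Answer: p¹⁰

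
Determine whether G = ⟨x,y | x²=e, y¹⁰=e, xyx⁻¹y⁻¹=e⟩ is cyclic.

|G| = 20, but the maximum element order in G is 10 < 20. No single element generates all of G, so G is not cyclic.

Answer: No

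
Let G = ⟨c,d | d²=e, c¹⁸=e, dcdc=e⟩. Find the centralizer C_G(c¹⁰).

⟨c¹⁰⟩ ⊆ C_G(c¹⁰) since powers of c¹⁰ commute with c¹⁰; so |C_G(c¹⁰)| ≥ |⟨c¹⁰⟩| = 9.
By orbit–stabilizer, |C_G(c¹⁰)| = |G| / |conj. class of c¹⁰| = 36 / 2 = 18.
The 18 elements commuting with c¹⁰ are {e, c, c², c³, c⁴, c⁵, c⁶, c⁷, c⁸, c⁹, c¹⁰, c¹¹, c¹², c¹³, c¹⁴, c¹⁵, c¹⁶, c¹⁷}.

Answer: {e, c, c², c³, c⁴, c⁵, c⁶, c⁷, c⁸, c⁹, c¹⁰, c¹¹, c¹², c¹³, c¹⁴, c¹⁵, c¹⁶, c¹⁷}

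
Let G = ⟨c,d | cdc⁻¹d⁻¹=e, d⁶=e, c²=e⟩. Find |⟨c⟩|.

|⟨c⟩| equals the order of c. Compute successive powers until reaching e:
  c¹ = c, c² = e.
The smallest positive k with cᵏ = e is 2, so |⟨c⟩| = 2.

Answer: 2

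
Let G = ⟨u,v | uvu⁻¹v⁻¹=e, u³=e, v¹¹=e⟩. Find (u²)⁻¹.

The order of (u²) is 3 (smallest k with (u²)ᵏ = e), so (u²)⁻¹ = (u²)² = u.
Check: (u²) · u → (u²) · u = e, giving e as required.

Answer: u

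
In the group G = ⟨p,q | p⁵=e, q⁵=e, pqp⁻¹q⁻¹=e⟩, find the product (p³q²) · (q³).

Compute (p³q²) · (q³) by multiplying left to right and reducing via the relations at each step:
  (p³q²) · q³ = p³

Answer: p³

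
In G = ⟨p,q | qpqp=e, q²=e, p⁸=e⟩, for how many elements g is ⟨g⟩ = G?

⟨g⟩ = G would require ord(g) = |G| = 16, but the maximum element order in G is 8 < 16. So G is not cyclic and no single element generates it: the count is 0.

Answer: 0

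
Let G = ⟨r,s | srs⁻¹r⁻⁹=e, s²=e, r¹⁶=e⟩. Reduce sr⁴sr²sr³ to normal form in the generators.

Multiply left to right, reducing at each step:
  s · r⁴ = r⁴s
  (r⁴s) · s = r⁴
  (r⁴) · r² = r⁶
  (r⁶) · s = r⁶s
  (r⁶s) · r³ = rs

Answer: rs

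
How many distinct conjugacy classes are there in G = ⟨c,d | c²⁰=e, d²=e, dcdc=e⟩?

The conjugacy classes (representative and size) are:
  [e] (size 1), [c] (size 2), [c¹⁸] (size 2), [c³] (size 2), [c⁴] (size 2), [c¹⁵] (size 2), [c¹⁴] (size 2), [c⁷] (size 2), [c¹²] (size 2), [c¹¹] (size 2), [c¹⁰] (size 1), [c¹⁸d] (size 10), [c⁵d] (size 10).
Class equation: 1 + 2 + 2 + 2 + 2 + 2 + 2 + 2 + 2 + 2 + 1 + 10 + 10 = 40 = |G|. So G has 13 conjugacy classes.

Answer: 13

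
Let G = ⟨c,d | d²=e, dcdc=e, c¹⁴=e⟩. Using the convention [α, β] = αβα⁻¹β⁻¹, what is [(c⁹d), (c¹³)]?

[(c⁹d), (c¹³)] = (c⁹d)·(c¹³)·(c⁹d)⁻¹·(c¹³)⁻¹.
  (c⁹d) · (c¹³) = c¹⁰d
  (c¹⁰d) · (c⁹d) = c
  c · c = c²

Answer: c²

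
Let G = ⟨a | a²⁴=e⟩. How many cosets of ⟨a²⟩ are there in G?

First find ord(a²) by computing successive powers:
  (a²)¹ = a², (a²)² = a⁴, (a²)³ = a⁶, (a²)⁴ = a⁸, (a²)⁵ = a¹⁰, (a²)⁶ = a¹², (a²)⁷ = a¹⁴, (a²)⁸ = a¹⁶, (a²)⁹ = a¹⁸, (a²)¹⁰ = a²⁰, (a²)¹¹ = a²², (a²)¹² = e.
So |⟨a²⟩| = ord(a²) = 12. With |G| = 24, by Lagrange [G : ⟨a²⟩] = 24/12 = 2.

Answer: 2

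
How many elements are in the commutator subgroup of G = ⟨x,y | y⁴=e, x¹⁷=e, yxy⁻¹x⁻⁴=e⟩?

G' = [G, G] is generated by all commutators. The generator-pair commutators are: [x, y] = x¹⁴.
The subgroup they normally generate is {e, x, x², x³, x⁴, x⁵, x⁶, x⁷, x⁸, x⁹, x¹⁰, x¹¹, x¹², x¹³, x¹⁴, x¹⁵, x¹⁶}, of order 17.
Check: |G/G'| = 68/17 = 4 is the order of the abelianisation.

Answer: 17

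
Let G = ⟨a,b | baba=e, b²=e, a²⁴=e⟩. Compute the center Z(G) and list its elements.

An element z ∈ Z(G) iff z commutes with every generator.
For example a¹² is central: (a¹²)·a = a¹³ = a·(a¹²); (a¹²)·b = a¹²b = b·(a¹²).
Whereas a ∉ Z(G) since a·b = ab ≠ a²³b = b·a.
Checking each of the 48 elements this way gives Z(G) = {e, a¹²}, of order 2.

Answer: {e, a¹²}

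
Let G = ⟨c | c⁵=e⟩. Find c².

Compute successive powers of c, reducing at each step:
  c²: c · c = c²

Answer: c²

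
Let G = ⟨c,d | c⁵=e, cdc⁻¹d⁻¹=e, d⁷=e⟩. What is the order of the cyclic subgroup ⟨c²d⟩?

|⟨c²d⟩| equals the order of c²d. Compute successive powers until reaching e:
  (c²d)¹ = c²d, (c²d)² = c⁴d², (c²d)³ = cd³, (c²d)⁴ = c³d⁴, (c²d)⁵ = d⁵, (c²d)⁶ = c²d⁶, (c²d)⁷ = c⁴, (c²d)⁸ = cd, (c²d)⁹ = c³d², (c²d)¹⁰ = d³, (c²d)¹¹ = c²d⁴, (c²d)¹² = c⁴d⁵, (c²d)¹³ = cd⁶, (c²d)¹⁴ = c³, (c²d)¹⁵ = d, (c²d)¹⁶ = c²d², (c²d)¹⁷ = c⁴d³, (c²d)¹⁸ = cd⁴, (c²d)¹⁹ = c³d⁵, (c²d)²⁰ = d⁶, (c²d)²¹ = c², (c²d)²² = c⁴d, (c²d)²³ = cd², (c²d)²⁴ = c³d³, (c²d)²⁵ = d⁴, (c²d)²⁶ = c²d⁵, (c²d)²⁷ = c⁴d⁶, (c²d)²⁸ = c, (c²d)²⁹ = c³d, (c²d)³⁰ = d², (c²d)³¹ = c²d³, (c²d)³² = c⁴d⁴, (c²d)³³ = cd⁵, (c²d)³⁴ = c³d⁶, (c²d)³⁵ = e.
The smallest positive k with (c²d)ᵏ = e is 35, so |⟨c²d⟩| = 35.

Answer: 35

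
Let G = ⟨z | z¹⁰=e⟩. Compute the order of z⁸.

Compute successive powers until reaching e:
  (z⁸)¹ = z⁸, (z⁸)² = z⁶, (z⁸)³ = z⁴, (z⁸)⁴ = z², (z⁸)⁵ = e.
The smallest positive k with (z⁸)ᵏ = e is 5.

Answer: 5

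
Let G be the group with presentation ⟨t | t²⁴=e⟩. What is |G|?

G is generated by a single element, so G is cyclic. The relator gives t²⁴ = e and no smaller power is forced to be e, so the 24 powers {e, t, t², t³, t⁴, t⁵, t⁶, t⁷, t⁸, t⁹, t²², t²³, t²¹, t²⁰, t¹², t¹³, t¹¹, t¹⁰, t¹⁴, t¹⁵, t¹⁶, t¹⁷, t¹⁸, t¹⁹} are distinct. Hence |G| = 24.

Answer: 24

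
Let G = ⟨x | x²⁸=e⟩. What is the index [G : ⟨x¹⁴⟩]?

First find ord(x¹⁴) by computing successive powers:
  (x¹⁴)¹ = x¹⁴, (x¹⁴)² = e.
So |⟨x¹⁴⟩| = ord(x¹⁴) = 2. With |G| = 28, by Lagrange [G : ⟨x¹⁴⟩] = 28/2 = 14.

Answer: 14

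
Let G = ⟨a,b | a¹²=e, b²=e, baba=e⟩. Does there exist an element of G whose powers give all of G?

Every cyclic group is abelian. But a·b = ab while b·a = a¹¹b, so a·b ≠ b·a and G is not abelian. Hence G is not cyclic.

Answer: No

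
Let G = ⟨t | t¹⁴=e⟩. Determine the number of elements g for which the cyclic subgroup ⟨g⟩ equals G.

G is cyclic of order 14. An element generates G iff its order is 14, and a cyclic group of order 14 has exactly φ(14) = 6 such elements.

Answer: 6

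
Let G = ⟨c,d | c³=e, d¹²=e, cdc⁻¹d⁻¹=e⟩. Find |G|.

Enumerate words in the generators, reducing via the relations: the distinct elements are
  {c, d, e, cd, c², d², d³, d⁴, d⁵, d⁶, d⁷, d⁸, d⁹, cd², cd³, cd⁴, cd⁵, cd⁶, cd⁷, cd⁸, cd⁹, c²d, d¹¹, d¹⁰, cd¹¹, cd¹⁰, c²d², c²d³, c²d⁴, c²d⁵, c²d⁶, c²d⁷, c²d⁸, c²d⁹, c²d¹¹, c²d¹⁰}.
No further products give new elements, so |G| = 36.

Answer: 36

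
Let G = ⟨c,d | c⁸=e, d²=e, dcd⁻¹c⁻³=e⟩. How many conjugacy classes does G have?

The conjugacy classes (representative and size) are:
  [e] (size 1), [c³] (size 2), [c²] (size 2), [c⁴] (size 1), [c⁵] (size 2), [c⁴d] (size 4), [cd] (size 4).
Class equation: 1 + 2 + 2 + 1 + 2 + 4 + 4 = 16 = |G|. So G has 7 conjugacy classes.

Answer: 7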